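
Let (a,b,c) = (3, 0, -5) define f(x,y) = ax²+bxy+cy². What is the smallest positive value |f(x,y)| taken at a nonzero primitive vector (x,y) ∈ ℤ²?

descent: ρ → (-5,0,3)
descent: ρ → (3,6,-2)  [lands on river]
river: ρ → (-2,6,3)
closes: descent 2, river 2
min |a| on river = 2

2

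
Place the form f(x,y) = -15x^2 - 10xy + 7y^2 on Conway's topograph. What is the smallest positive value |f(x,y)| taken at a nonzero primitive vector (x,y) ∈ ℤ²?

descent: ρ → (7,10,-15)  [lands on river]
river: ρ → (-15,20,2)
river: ρ → (2,20,-15)
river: ρ → (-15,10,7)
river: ρ → (7,18,-7)
river: ρ → (-7,10,15)
river: ρ → (15,20,-2)
river: ρ → (-2,20,15)
river: ρ → (15,10,-7)
river: ρ → (-7,18,7)
closes: descent 1, river 10
min |a| on river = 2

2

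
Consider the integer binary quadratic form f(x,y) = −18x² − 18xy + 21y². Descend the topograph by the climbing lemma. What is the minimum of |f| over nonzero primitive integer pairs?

descent: ρ → (21,18,-18)  [lands on river]
river: ρ → (-18,18,21)
river: ρ → (21,24,-15)
river: ρ → (-15,36,9)
river: ρ → (9,36,-15)
river: ρ → (-15,24,21)
closes: descent 1, river 6
min |a| on river = 9

9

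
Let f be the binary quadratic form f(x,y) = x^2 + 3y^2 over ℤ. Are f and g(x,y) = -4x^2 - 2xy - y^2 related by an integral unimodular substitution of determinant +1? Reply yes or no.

D₁ = -12, D₂ = -12
f: reduced (well bottom): (1,0,3) with a≤c, −a<b≤a
g is negative-definite; reduce −g:
−g: flip: (4,2,1)→(1,-2,4)
−g: translate: b→0 (≡-2 mod 2), so (1,-2,4)→(1,0,3)
−g: reduced (well bottom): (1,0,3) with a≤c, −a<b≤a
flip sign back: reduced form of g is (-1,0,-3)
reduced forms (1, 0, 3) vs (-1, 0, -3) ⇒ inequivalent

no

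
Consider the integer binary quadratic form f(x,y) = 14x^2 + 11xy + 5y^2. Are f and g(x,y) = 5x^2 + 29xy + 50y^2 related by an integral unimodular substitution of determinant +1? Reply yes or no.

D₁ = -159, D₂ = -159
f: flip: (14,11,5)→(5,-11,14)
f: translate: b→-1 (≡-11 mod 10), so (5,-11,14)→(5,-1,8)
f: reduced (well bottom): (5,-1,8) with a≤c, −a<b≤a
g: translate: b→-1 (≡29 mod 10), so (5,29,50)→(5,-1,8)
g: reduced (well bottom): (5,-1,8) with a≤c, −a<b≤a
reduced forms (5, -1, 8) vs (5, -1, 8) ⇒ equivalent

yes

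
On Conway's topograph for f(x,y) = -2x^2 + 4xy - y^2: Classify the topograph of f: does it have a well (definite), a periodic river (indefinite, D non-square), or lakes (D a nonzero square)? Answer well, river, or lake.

D = b²−4ac = 4² − 4·(-2)·(-1) = 8
D > 0 non-square ⇒ indefinite ⇒ periodic river

river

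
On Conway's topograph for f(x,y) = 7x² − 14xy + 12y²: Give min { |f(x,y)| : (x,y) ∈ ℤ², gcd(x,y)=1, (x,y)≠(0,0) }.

translate: b→0 (≡-14 mod 14), so (7,-14,12)→(7,0,5)
flip: (7,0,5)→(5,0,7)
reduced (well bottom): (5,0,7) with a≤c, −a<b≤a
well minimum = a = 5

5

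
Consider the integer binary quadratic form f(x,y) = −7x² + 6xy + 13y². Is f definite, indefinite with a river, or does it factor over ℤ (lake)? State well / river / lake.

D = b²−4ac = 6² − 4·(-7)·13 = 400
D = 20² is a perfect square ⇒ form factors over ℤ ⇒ lakes

lake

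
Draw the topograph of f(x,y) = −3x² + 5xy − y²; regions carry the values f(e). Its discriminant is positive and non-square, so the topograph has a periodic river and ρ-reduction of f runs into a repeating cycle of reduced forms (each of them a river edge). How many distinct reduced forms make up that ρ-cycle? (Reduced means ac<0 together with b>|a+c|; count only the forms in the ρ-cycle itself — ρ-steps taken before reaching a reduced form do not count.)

D = 13, ⌊√D⌋ = 3
descent: ρ → (-1,3,1)  [lands on river]
river: ρ → (1,3,-1)
ρ-cycle length = 2 (tail of 1 descent step not counted)

2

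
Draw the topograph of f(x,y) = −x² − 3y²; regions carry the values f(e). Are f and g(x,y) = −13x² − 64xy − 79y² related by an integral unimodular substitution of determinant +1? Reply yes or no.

D₁ = -12, D₂ = -12
f is negative-definite; reduce −f:
−f: reduced (well bottom): (1,0,3) with a≤c, −a<b≤a
flip sign back: reduced form of f is (-1,0,-3)
g is negative-definite; reduce −g:
−g: translate: b→12 (≡64 mod 26), so (13,64,79)→(13,12,3)
−g: flip: (13,12,3)→(3,-12,13)
−g: translate: b→0 (≡-12 mod 6), so (3,-12,13)→(3,0,1)
−g: flip: (3,0,1)→(1,0,3)
−g: reduced (well bottom): (1,0,3) with a≤c, −a<b≤a
flip sign back: reduced form of g is (-1,0,-3)
reduced forms (-1, 0, -3) vs (-1, 0, -3) ⇒ equivalent

yes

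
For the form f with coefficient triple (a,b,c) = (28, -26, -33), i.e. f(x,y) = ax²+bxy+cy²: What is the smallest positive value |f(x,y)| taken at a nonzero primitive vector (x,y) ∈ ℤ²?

descent: ρ → (-33,26,28)  [lands on river]
river: ρ → (28,30,-31)
river: ρ → (-31,32,27)
river: ρ → (27,22,-36)
river: ρ → (-36,50,13)
river: ρ → (13,54,-28)
river: ρ → (-28,58,9)
river: ρ → (9,50,-52)
river: ρ → (-52,54,7)
river: ρ → (7,58,-36)
river: ρ → (-36,14,29)
river: ρ → (29,44,-21)
river: ρ → (-21,40,33)
river: ρ → (33,26,-28)
river: ρ → (-28,30,31)
river: ρ → (31,32,-27)
river: ρ → (-27,22,36)
river: ρ → (36,50,-13)
river: ρ → (-13,54,28)
river: ρ → (28,58,-9)
river: ρ → (-9,50,52)
river: ρ → (52,54,-7)
river: ρ → (-7,58,36)
river: ρ → (36,14,-29)
river: ρ → (-29,44,21)
river: ρ → (21,40,-33)
closes: descent 1, river 26
min |a| on river = 7

7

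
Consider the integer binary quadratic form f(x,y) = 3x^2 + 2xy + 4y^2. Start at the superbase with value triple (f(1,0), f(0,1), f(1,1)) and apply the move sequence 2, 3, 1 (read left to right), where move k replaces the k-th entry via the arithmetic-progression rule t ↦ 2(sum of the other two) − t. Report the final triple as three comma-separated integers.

start (3,4,9) = (f(1,0),f(0,1),f(1,1))
replace slot 2: 2·(3+9) − 4 = 20 → (3,20,9)
replace slot 3: 2·(3+20) − 9 = 37 → (3,20,37)
replace slot 1: 2·(20+37) − 3 = 111 → (111,20,37)

111,20,37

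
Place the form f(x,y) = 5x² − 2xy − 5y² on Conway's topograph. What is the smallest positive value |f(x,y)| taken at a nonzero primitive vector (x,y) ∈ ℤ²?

descent: ρ → (-5,2,5)  [lands on river]
river: ρ → (5,8,-2)
river: ρ → (-2,8,5)
river: ρ → (5,2,-5)
river: ρ → (-5,8,2)
river: ρ → (2,8,-5)
closes: descent 1, river 6
min |a| on river = 2

2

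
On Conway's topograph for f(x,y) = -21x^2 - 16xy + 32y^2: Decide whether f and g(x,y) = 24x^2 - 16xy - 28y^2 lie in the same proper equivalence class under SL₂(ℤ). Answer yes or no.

D₁ = 2944, D₂ = 2944
river cycle of f (length 10): (32, 16, -21), (-21, 26, 27), (27, 28, -20), (-20, 52, 3), (3, 50, -37), (-37, 24, 16), (16, 40, -21), (-21, 44, 12), (12, 52, -5), (-5, 48, 32)
river cycle of g (length 12): (-28, 16, 24), (24, 32, -20), (-20, 48, 8), (8, 48, -20), (-20, 32, 24), (24, 16, -28), (-28, 40, 12), (12, 32, -40), (-40, 48, 4), (4, 48, -40), … (2 more)
cycles differ ⇒ inequivalent

no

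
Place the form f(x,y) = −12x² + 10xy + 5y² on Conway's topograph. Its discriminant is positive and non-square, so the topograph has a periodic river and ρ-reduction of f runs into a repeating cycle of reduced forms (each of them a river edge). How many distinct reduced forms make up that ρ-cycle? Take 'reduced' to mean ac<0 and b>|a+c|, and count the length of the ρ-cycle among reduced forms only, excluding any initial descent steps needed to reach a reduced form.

D = 340, ⌊√D⌋ = 18
river: ρ → (5,10,-12)
river: ρ → (-12,14,3)
river: ρ → (3,16,-7)
river: ρ → (-7,12,7)
river: ρ → (7,16,-3)
river: ρ → (-3,14,12)
river: ρ → (12,10,-5)
river: ρ → (-5,10,12)
river: ρ → (12,14,-3)
river: ρ → (-3,16,7)
river: ρ → (7,12,-7)
river: ρ → (-7,16,3)
river: ρ → (3,14,-12)
river: ρ → (-12,10,5)
ρ-cycle length = 14 (tail of 0 descent steps not counted)

14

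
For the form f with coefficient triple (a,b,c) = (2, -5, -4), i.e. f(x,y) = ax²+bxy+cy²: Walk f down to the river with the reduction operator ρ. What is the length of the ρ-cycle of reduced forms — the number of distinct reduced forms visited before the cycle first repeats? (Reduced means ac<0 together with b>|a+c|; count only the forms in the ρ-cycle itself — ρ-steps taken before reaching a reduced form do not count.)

D = 57, ⌊√D⌋ = 7
descent: ρ → (-4,5,2)  [lands on river]
river: ρ → (2,7,-1)
river: ρ → (-1,7,2)
river: ρ → (2,5,-4)
river: ρ → (-4,3,3)
river: ρ → (3,3,-4)
ρ-cycle length = 6 (tail of 1 descent step not counted)

6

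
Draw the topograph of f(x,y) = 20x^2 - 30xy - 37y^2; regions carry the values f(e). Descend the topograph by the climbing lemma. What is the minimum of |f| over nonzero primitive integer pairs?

descent: ρ → (-37,30,20)  [lands on river]
river: ρ → (20,50,-17)
river: ρ → (-17,52,17)
river: ρ → (17,50,-20)
river: ρ → (-20,30,37)
river: ρ → (37,44,-13)
river: ρ → (-13,60,5)
river: ρ → (5,60,-13)
river: ρ → (-13,44,37)
river: ρ → (37,30,-20)
river: ρ → (-20,50,17)
river: ρ → (17,52,-17)
river: ρ → (-17,50,20)
river: ρ → (20,30,-37)
river: ρ → (-37,44,13)
river: ρ → (13,60,-5)
river: ρ → (-5,60,13)
river: ρ → (13,44,-37)
closes: descent 1, river 18
min |a| on river = 5

5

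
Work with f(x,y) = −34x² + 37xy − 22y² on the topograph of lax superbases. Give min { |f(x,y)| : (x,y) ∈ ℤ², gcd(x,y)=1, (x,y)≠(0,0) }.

translate: b→31 (≡-37 mod 68), so (34,-37,22)→(34,31,19)
flip: (34,31,19)→(19,-31,34)
translate: b→7 (≡-31 mod 38), so (19,-31,34)→(19,7,22)
reduced (well bottom): (19,7,22) with a≤c, −a<b≤a
well minimum |f| = |-19| = 19 (negative-definite)

19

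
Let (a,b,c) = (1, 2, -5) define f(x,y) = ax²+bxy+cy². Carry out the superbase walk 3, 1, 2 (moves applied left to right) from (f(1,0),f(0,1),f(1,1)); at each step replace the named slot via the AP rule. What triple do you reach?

start (1,-5,-2) = (f(1,0),f(0,1),f(1,1))
replace slot 3: 2·(1+(-5)) − (-2) = -6 → (1,-5,-6)
replace slot 1: 2·((-5)+(-6)) − 1 = -23 → (-23,-5,-6)
replace slot 2: 2·((-23)+(-6)) − (-5) = -53 → (-23,-53,-6)

-23,-53,-6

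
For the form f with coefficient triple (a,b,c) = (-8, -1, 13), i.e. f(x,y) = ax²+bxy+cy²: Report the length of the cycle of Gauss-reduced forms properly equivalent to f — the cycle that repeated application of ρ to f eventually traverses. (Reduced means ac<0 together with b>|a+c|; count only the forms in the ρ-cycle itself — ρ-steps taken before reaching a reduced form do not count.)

D = 417, ⌊√D⌋ = 20
descent: ρ → (13,1,-8)
descent: ρ → (-8,15,6)  [lands on river]
river: ρ → (6,9,-14)
river: ρ → (-14,19,1)
river: ρ → (1,19,-14)
river: ρ → (-14,9,6)
river: ρ → (6,15,-8)
river: ρ → (-8,17,4)
river: ρ → (4,15,-12)
river: ρ → (-12,9,7)
river: ρ → (7,19,-2)
river: ρ → (-2,17,16)
river: ρ → (16,15,-3)
river: ρ → (-3,15,16)
river: ρ → (16,17,-2)
river: ρ → (-2,19,7)
river: ρ → (7,9,-12)
river: ρ → (-12,15,4)
river: ρ → (4,17,-8)
ρ-cycle length = 18 (tail of 2 descent steps not counted)

18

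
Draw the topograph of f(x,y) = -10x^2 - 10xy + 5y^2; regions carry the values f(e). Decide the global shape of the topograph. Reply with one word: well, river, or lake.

D = b²−4ac = (-10)² − 4·(-10)·5 = 300
D > 0 non-square ⇒ indefinite ⇒ periodic river

river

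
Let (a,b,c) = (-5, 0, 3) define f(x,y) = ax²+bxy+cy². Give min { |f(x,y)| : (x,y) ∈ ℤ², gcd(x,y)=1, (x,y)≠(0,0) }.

descent: ρ → (3,6,-2)  [lands on river]
river: ρ → (-2,6,3)
closes: descent 1, river 2
min |a| on river = 2

2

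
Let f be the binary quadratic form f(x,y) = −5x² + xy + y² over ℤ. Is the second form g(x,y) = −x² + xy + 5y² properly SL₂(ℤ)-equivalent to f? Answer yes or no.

D₁ = 21, D₂ = 21
river cycle of f (length 2): (1, 3, -3), (-3, 3, 1)
river cycle of g (length 2): (-1, 3, 3), (3, 3, -1)
cycles differ ⇒ inequivalent

no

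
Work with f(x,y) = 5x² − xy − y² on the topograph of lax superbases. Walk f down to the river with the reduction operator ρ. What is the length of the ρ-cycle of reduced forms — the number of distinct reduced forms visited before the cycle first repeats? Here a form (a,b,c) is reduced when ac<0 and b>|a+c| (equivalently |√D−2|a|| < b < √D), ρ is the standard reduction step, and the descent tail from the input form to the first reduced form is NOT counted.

D = 21, ⌊√D⌋ = 4
descent: ρ → (-1,3,3)  [lands on river]
river: ρ → (3,3,-1)
ρ-cycle length = 2 (tail of 1 descent step not counted)

2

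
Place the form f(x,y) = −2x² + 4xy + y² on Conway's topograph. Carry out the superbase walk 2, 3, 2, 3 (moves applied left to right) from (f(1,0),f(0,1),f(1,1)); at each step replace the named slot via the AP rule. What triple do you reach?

start (-2,1,3) = (f(1,0),f(0,1),f(1,1))
replace slot 2: 2·((-2)+3) − 1 = 1 → (-2,1,3)
replace slot 3: 2·((-2)+1) − 3 = -5 → (-2,1,-5)
replace slot 2: 2·((-2)+(-5)) − 1 = -15 → (-2,-15,-5)
replace slot 3: 2·((-2)+(-15)) − (-5) = -29 → (-2,-15,-29)

-2,-15,-29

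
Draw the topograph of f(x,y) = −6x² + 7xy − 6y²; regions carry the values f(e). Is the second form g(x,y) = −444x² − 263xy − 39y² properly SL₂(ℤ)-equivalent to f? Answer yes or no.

D₁ = -95, D₂ = -95
f is negative-definite; reduce −f:
−f: translate: b→5 (≡-7 mod 12), so (6,-7,6)→(6,5,5)
−f: flip: (6,5,5)→(5,-5,6)
−f: translate: b→5 (≡-5 mod 10), so (5,-5,6)→(5,5,6)
−f: reduced (well bottom): (5,5,6) with a≤c, −a<b≤a
flip sign back: reduced form of f is (-5,-5,-6)
g is negative-definite; reduce −g:
−g: flip: (444,263,39)→(39,-263,444)
−g: translate: b→-29 (≡-263 mod 78), so (39,-263,444)→(39,-29,6)
−g: flip: (39,-29,6)→(6,29,39)
−g: translate: b→5 (≡29 mod 12), so (6,29,39)→(6,5,5)
−g: flip: (6,5,5)→(5,-5,6)
−g: translate: b→5 (≡-5 mod 10), so (5,-5,6)→(5,5,6)
−g: reduced (well bottom): (5,5,6) with a≤c, −a<b≤a
flip sign back: reduced form of g is (-5,-5,-6)
reduced forms (-5, -5, -6) vs (-5, -5, -6) ⇒ equivalent

yes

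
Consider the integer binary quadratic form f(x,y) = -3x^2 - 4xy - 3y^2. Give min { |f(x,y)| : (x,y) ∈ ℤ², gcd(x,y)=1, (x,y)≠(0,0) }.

translate: b→-2 (≡4 mod 6), so (3,4,3)→(3,-2,2)
flip: (3,-2,2)→(2,2,3)
reduced (well bottom): (2,2,3) with a≤c, −a<b≤a
well minimum |f| = |-2| = 2 (negative-definite)

2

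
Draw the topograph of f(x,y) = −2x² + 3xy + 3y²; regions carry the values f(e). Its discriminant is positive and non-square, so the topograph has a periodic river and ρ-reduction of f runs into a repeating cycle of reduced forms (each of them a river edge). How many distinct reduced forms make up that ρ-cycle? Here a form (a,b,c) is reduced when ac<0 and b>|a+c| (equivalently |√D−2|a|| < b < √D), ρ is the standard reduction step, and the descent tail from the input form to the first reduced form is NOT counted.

D = 33, ⌊√D⌋ = 5
river: ρ → (3,3,-2)
river: ρ → (-2,5,1)
river: ρ → (1,5,-2)
river: ρ → (-2,3,3)
ρ-cycle length = 4 (tail of 0 descent steps not counted)

4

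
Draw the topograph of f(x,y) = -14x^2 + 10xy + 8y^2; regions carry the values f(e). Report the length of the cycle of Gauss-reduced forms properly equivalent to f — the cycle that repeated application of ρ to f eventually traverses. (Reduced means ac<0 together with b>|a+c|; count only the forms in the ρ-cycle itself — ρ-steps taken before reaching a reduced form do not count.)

D = 548, ⌊√D⌋ = 23
river: ρ → (8,22,-2)
river: ρ → (-2,22,8)
river: ρ → (8,10,-14)
river: ρ → (-14,18,4)
river: ρ → (4,22,-4)
river: ρ → (-4,18,14)
river: ρ → (14,10,-8)
river: ρ → (-8,22,2)
river: ρ → (2,22,-8)
river: ρ → (-8,10,14)
river: ρ → (14,18,-4)
river: ρ → (-4,22,4)
river: ρ → (4,18,-14)
river: ρ → (-14,10,8)
ρ-cycle length = 14 (tail of 0 descent steps not counted)

14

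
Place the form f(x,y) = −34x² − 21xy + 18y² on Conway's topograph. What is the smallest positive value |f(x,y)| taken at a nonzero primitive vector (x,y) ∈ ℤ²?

descent: ρ → (18,21,-34)  [lands on river]
river: ρ → (-34,47,5)
river: ρ → (5,53,-4)
river: ρ → (-4,51,18)
closes: descent 1, river 4
min |a| on river = 4

4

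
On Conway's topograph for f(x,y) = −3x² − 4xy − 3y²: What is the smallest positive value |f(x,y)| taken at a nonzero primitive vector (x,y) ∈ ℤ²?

translate: b→-2 (≡4 mod 6), so (3,4,3)→(3,-2,2)
flip: (3,-2,2)→(2,2,3)
reduced (well bottom): (2,2,3) with a≤c, −a<b≤a
well minimum |f| = |-2| = 2 (negative-definite)

2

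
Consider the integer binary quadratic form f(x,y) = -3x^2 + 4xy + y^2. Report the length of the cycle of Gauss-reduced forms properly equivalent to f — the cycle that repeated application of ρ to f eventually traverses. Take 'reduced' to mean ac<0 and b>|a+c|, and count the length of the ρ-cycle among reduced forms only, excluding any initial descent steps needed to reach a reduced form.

D = 28, ⌊√D⌋ = 5
river: ρ → (1,4,-3)
river: ρ → (-3,2,2)
river: ρ → (2,2,-3)
river: ρ → (-3,4,1)
ρ-cycle length = 4 (tail of 0 descent steps not counted)

4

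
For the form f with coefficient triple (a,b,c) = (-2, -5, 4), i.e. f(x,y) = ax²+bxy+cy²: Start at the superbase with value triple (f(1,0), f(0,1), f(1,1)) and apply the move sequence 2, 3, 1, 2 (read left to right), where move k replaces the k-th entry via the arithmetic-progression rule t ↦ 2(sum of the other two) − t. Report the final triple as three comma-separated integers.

start (-2,4,-3) = (f(1,0),f(0,1),f(1,1))
replace slot 2: 2·((-2)+(-3)) − 4 = -14 → (-2,-14,-3)
replace slot 3: 2·((-2)+(-14)) − (-3) = -29 → (-2,-14,-29)
replace slot 1: 2·((-14)+(-29)) − (-2) = -84 → (-84,-14,-29)
replace slot 2: 2·((-84)+(-29)) − (-14) = -212 → (-84,-212,-29)

-84,-212,-29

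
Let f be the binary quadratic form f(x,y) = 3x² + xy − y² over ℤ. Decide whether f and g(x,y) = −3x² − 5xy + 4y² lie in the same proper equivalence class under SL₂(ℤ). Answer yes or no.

D₁ = 13, D₂ = 73
discriminants differ ⇒ not SL₂(ℤ)-equivalent

no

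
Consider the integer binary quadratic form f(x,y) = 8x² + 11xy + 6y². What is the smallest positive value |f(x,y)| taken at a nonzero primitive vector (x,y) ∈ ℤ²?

translate: b→-5 (≡11 mod 16), so (8,11,6)→(8,-5,3)
flip: (8,-5,3)→(3,5,8)
translate: b→-1 (≡5 mod 6), so (3,5,8)→(3,-1,6)
reduced (well bottom): (3,-1,6) with a≤c, −a<b≤a
well minimum = a = 3

3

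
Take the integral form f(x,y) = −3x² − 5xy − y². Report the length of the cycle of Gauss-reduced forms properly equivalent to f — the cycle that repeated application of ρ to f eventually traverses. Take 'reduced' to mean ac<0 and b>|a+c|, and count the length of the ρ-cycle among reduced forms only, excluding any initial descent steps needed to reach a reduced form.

D = 13, ⌊√D⌋ = 3
descent: ρ → (-1,3,1)  [lands on river]
river: ρ → (1,3,-1)
ρ-cycle length = 2 (tail of 1 descent step not counted)

2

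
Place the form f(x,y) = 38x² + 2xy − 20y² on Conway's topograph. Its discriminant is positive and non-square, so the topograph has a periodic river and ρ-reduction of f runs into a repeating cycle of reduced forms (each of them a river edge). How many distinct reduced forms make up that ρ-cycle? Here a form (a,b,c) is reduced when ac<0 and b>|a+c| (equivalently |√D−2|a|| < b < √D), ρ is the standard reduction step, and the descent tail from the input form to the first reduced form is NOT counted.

D = 3044, ⌊√D⌋ = 55
descent: ρ → (-20,38,20)  [lands on river]
river: ρ → (20,42,-16)
river: ρ → (-16,54,2)
river: ρ → (2,54,-16)
river: ρ → (-16,42,20)
river: ρ → (20,38,-20)
river: ρ → (-20,42,16)
river: ρ → (16,54,-2)
river: ρ → (-2,54,16)
river: ρ → (16,42,-20)
ρ-cycle length = 10 (tail of 1 descent step not counted)

10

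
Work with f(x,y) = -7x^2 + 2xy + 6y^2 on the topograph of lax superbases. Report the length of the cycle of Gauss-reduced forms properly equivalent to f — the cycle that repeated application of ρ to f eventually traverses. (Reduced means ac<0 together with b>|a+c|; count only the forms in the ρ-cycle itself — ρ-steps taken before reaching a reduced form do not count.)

D = 172, ⌊√D⌋ = 13
river: ρ → (6,10,-3)
river: ρ → (-3,8,9)
river: ρ → (9,10,-2)
river: ρ → (-2,10,9)
river: ρ → (9,8,-3)
river: ρ → (-3,10,6)
river: ρ → (6,2,-7)
river: ρ → (-7,12,1)
river: ρ → (1,12,-7)
river: ρ → (-7,2,6)
ρ-cycle length = 10 (tail of 0 descent steps not counted)

10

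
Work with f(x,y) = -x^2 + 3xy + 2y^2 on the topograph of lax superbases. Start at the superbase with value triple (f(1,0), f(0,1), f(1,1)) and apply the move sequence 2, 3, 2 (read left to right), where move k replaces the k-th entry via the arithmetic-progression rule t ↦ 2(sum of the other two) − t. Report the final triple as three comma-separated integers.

start (-1,2,4) = (f(1,0),f(0,1),f(1,1))
replace slot 2: 2·((-1)+4) − 2 = 4 → (-1,4,4)
replace slot 3: 2·((-1)+4) − 4 = 2 → (-1,4,2)
replace slot 2: 2·((-1)+2) − 4 = -2 → (-1,-2,2)

-1,-2,2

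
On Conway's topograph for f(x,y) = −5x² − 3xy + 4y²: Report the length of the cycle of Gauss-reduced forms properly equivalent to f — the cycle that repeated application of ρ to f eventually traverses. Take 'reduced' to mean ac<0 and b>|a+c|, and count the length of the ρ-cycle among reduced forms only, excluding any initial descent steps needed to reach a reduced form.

D = 89, ⌊√D⌋ = 9
descent: ρ → (4,3,-5)  [lands on river]
river: ρ → (-5,7,2)
river: ρ → (2,9,-1)
river: ρ → (-1,9,2)
river: ρ → (2,7,-5)
river: ρ → (-5,3,4)
river: ρ → (4,5,-4)
river: ρ → (-4,3,5)
river: ρ → (5,7,-2)
river: ρ → (-2,9,1)
river: ρ → (1,9,-2)
river: ρ → (-2,7,5)
river: ρ → (5,3,-4)
river: ρ → (-4,5,4)
ρ-cycle length = 14 (tail of 1 descent step not counted)

14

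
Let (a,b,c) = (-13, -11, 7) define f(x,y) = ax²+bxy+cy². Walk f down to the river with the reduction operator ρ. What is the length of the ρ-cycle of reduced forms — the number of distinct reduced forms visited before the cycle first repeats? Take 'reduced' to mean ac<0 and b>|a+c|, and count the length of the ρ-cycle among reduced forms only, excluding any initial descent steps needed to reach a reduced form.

D = 485, ⌊√D⌋ = 22
descent: ρ → (7,11,-13)  [lands on river]
river: ρ → (-13,15,5)
river: ρ → (5,15,-13)
river: ρ → (-13,11,7)
river: ρ → (7,17,-7)
river: ρ → (-7,11,13)
river: ρ → (13,15,-5)
river: ρ → (-5,15,13)
river: ρ → (13,11,-7)
river: ρ → (-7,17,7)
ρ-cycle length = 10 (tail of 1 descent step not counted)

10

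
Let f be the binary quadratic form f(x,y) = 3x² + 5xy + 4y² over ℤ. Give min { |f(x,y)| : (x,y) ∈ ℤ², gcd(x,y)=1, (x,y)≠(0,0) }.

translate: b→-1 (≡5 mod 6), so (3,5,4)→(3,-1,2)
flip: (3,-1,2)→(2,1,3)
reduced (well bottom): (2,1,3) with a≤c, −a<b≤a
well minimum = a = 2

2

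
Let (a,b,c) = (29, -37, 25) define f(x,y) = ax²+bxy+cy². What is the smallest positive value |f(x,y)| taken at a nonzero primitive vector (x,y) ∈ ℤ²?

translate: b→21 (≡-37 mod 58), so (29,-37,25)→(29,21,17)
flip: (29,21,17)→(17,-21,29)
translate: b→13 (≡-21 mod 34), so (17,-21,29)→(17,13,25)
reduced (well bottom): (17,13,25) with a≤c, −a<b≤a
well minimum = a = 17

17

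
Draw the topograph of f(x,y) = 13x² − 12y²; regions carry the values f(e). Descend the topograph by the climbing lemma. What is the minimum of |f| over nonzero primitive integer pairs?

descent: ρ → (-12,24,1)  [lands on river]
river: ρ → (1,24,-12)
closes: descent 1, river 2
min |a| on river = 1

1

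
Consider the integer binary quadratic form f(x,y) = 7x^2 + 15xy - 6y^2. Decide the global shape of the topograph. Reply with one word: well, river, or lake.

D = b²−4ac = 15² − 4·7·(-6) = 393
D > 0 non-square ⇒ indefinite ⇒ periodic river

river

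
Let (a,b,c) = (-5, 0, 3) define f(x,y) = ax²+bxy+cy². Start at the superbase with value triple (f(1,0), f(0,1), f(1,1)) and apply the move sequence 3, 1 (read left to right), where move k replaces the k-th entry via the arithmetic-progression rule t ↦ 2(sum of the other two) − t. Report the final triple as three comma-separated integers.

start (-5,3,-2) = (f(1,0),f(0,1),f(1,1))
replace slot 3: 2·((-5)+3) − (-2) = -2 → (-5,3,-2)
replace slot 1: 2·(3+(-2)) − (-5) = 7 → (7,3,-2)

7,3,-2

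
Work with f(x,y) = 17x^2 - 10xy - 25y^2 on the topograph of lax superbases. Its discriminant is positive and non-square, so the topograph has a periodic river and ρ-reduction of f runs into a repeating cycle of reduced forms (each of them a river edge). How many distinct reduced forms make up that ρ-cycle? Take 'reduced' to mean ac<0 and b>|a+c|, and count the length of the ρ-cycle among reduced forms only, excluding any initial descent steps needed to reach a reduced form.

D = 1800, ⌊√D⌋ = 42
descent: ρ → (-25,10,17)  [lands on river]
river: ρ → (17,24,-18)
river: ρ → (-18,12,23)
river: ρ → (23,34,-7)
river: ρ → (-7,36,18)
river: ρ → (18,36,-7)
river: ρ → (-7,34,23)
river: ρ → (23,12,-18)
river: ρ → (-18,24,17)
river: ρ → (17,10,-25)
river: ρ → (-25,40,2)
river: ρ → (2,40,-25)
ρ-cycle length = 12 (tail of 1 descent step not counted)

12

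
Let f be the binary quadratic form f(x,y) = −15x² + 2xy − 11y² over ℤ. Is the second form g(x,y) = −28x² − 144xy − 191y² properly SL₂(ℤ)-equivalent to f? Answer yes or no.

D₁ = -656, D₂ = -656
f is negative-definite; reduce −f:
−f: flip: (15,-2,11)→(11,2,15)
−f: reduced (well bottom): (11,2,15) with a≤c, −a<b≤a
flip sign back: reduced form of f is (-11,-2,-15)
g is negative-definite; reduce −g:
−g: translate: b→-24 (≡144 mod 56), so (28,144,191)→(28,-24,11)
−g: flip: (28,-24,11)→(11,24,28)
−g: translate: b→2 (≡24 mod 22), so (11,24,28)→(11,2,15)
−g: reduced (well bottom): (11,2,15) with a≤c, −a<b≤a
flip sign back: reduced form of g is (-11,-2,-15)
reduced forms (-11, -2, -15) vs (-11, -2, -15) ⇒ equivalent

yes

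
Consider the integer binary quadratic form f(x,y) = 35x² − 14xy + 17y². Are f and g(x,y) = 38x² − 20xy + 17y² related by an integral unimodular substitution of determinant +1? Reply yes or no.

D₁ = -2184, D₂ = -2184
f: flip: (35,-14,17)→(17,14,35)
f: reduced (well bottom): (17,14,35) with a≤c, −a<b≤a
g: flip: (38,-20,17)→(17,20,38)
g: translate: b→-14 (≡20 mod 34), so (17,20,38)→(17,-14,35)
g: reduced (well bottom): (17,-14,35) with a≤c, −a<b≤a
reduced forms (17, 14, 35) vs (17, -14, 35) ⇒ inequivalent

no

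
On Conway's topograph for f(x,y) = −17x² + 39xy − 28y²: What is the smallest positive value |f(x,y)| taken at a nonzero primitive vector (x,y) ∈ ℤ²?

translate: b→-5 (≡-39 mod 34), so (17,-39,28)→(17,-5,6)
flip: (17,-5,6)→(6,5,17)
reduced (well bottom): (6,5,17) with a≤c, −a<b≤a
well minimum |f| = |-6| = 6 (negative-definite)

6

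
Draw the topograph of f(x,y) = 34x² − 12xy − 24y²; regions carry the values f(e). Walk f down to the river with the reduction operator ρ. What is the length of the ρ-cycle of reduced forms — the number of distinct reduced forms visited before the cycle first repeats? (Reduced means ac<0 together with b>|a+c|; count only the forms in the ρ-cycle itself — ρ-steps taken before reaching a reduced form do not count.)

D = 3408, ⌊√D⌋ = 58
descent: ρ → (-24,12,34)  [lands on river]
river: ρ → (34,56,-2)
river: ρ → (-2,56,34)
river: ρ → (34,12,-24)
river: ρ → (-24,36,22)
river: ρ → (22,52,-8)
river: ρ → (-8,44,46)
river: ρ → (46,48,-6)
river: ρ → (-6,48,46)
river: ρ → (46,44,-8)
river: ρ → (-8,52,22)
river: ρ → (22,36,-24)
ρ-cycle length = 12 (tail of 1 descent step not counted)

12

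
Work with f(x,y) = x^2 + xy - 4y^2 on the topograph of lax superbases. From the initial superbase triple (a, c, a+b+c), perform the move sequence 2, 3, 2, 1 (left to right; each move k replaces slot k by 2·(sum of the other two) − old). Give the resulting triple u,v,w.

start (1,-4,-2) = (f(1,0),f(0,1),f(1,1))
replace slot 2: 2·(1+(-2)) − (-4) = 2 → (1,2,-2)
replace slot 3: 2·(1+2) − (-2) = 8 → (1,2,8)
replace slot 2: 2·(1+8) − 2 = 16 → (1,16,8)
replace slot 1: 2·(16+8) − 1 = 47 → (47,16,8)

47,16,8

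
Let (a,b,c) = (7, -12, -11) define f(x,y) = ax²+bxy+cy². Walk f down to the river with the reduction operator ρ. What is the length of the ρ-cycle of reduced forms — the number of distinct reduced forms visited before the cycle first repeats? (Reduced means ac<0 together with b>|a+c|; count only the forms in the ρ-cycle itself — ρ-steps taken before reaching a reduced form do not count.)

D = 452, ⌊√D⌋ = 21
descent: ρ → (-11,12,7)  [lands on river]
river: ρ → (7,16,-7)
river: ρ → (-7,12,11)
river: ρ → (11,10,-8)
river: ρ → (-8,6,13)
river: ρ → (13,20,-1)
river: ρ → (-1,20,13)
river: ρ → (13,6,-8)
river: ρ → (-8,10,11)
river: ρ → (11,12,-7)
river: ρ → (-7,16,7)
river: ρ → (7,12,-11)
river: ρ → (-11,10,8)
river: ρ → (8,6,-13)
river: ρ → (-13,20,1)
river: ρ → (1,20,-13)
river: ρ → (-13,6,8)
river: ρ → (8,10,-11)
ρ-cycle length = 18 (tail of 1 descent step not counted)

18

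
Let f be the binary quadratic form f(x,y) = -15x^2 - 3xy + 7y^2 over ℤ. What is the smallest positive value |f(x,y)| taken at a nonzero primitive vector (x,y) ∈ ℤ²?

descent: ρ → (7,17,-5)  [lands on river]
river: ρ → (-5,13,13)
river: ρ → (13,13,-5)
river: ρ → (-5,17,7)
river: ρ → (7,11,-11)
river: ρ → (-11,11,7)
closes: descent 1, river 6
min |a| on river = 5

5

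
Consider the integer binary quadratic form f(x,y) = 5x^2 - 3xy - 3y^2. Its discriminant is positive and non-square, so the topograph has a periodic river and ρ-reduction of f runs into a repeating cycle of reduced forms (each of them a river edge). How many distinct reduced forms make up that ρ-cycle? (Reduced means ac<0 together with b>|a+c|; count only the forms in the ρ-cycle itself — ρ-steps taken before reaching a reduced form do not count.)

D = 69, ⌊√D⌋ = 8
descent: ρ → (-3,3,5)  [lands on river]
river: ρ → (5,7,-1)
river: ρ → (-1,7,5)
river: ρ → (5,3,-3)
ρ-cycle length = 4 (tail of 1 descent step not counted)

4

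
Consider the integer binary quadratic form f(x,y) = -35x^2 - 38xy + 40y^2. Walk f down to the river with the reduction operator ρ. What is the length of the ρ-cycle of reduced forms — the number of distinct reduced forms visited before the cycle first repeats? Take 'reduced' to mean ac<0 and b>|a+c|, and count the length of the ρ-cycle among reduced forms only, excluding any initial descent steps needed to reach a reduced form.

D = 7044, ⌊√D⌋ = 83
descent: ρ → (40,38,-35)  [lands on river]
river: ρ → (-35,32,43)
river: ρ → (43,54,-24)
river: ρ → (-24,42,55)
river: ρ → (55,68,-11)
river: ρ → (-11,64,67)
river: ρ → (67,70,-8)
river: ρ → (-8,74,49)
river: ρ → (49,24,-33)
river: ρ → (-33,42,40)
ρ-cycle length = 10 (tail of 1 descent step not counted)

10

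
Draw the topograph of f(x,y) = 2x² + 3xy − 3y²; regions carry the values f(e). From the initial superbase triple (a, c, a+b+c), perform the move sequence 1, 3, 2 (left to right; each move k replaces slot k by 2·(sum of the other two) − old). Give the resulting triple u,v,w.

start (2,-3,2) = (f(1,0),f(0,1),f(1,1))
replace slot 1: 2·((-3)+2) − 2 = -4 → (-4,-3,2)
replace slot 3: 2·((-4)+(-3)) − 2 = -16 → (-4,-3,-16)
replace slot 2: 2·((-4)+(-16)) − (-3) = -37 → (-4,-37,-16)

-4,-37,-16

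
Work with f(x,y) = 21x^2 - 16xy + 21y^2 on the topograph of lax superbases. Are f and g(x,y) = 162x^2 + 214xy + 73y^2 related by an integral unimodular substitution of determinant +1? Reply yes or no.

D₁ = -1508, D₂ = -1508
f: flip: (21,-16,21)→(21,16,21)
f: reduced (well bottom): (21,16,21) with a≤c, −a<b≤a
g: translate: b→-110 (≡214 mod 324), so (162,214,73)→(162,-110,21)
g: flip: (162,-110,21)→(21,110,162)
g: translate: b→-16 (≡110 mod 42), so (21,110,162)→(21,-16,21)
g: flip: (21,-16,21)→(21,16,21)
g: reduced (well bottom): (21,16,21) with a≤c, −a<b≤a
reduced forms (21, 16, 21) vs (21, 16, 21) ⇒ equivalent

yes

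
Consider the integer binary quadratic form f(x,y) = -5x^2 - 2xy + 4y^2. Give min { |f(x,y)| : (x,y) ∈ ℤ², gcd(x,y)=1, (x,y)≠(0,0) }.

descent: ρ → (4,2,-5)  [lands on river]
river: ρ → (-5,8,1)
river: ρ → (1,8,-5)
river: ρ → (-5,2,4)
river: ρ → (4,6,-3)
river: ρ → (-3,6,4)
closes: descent 1, river 6
min |a| on river = 1

1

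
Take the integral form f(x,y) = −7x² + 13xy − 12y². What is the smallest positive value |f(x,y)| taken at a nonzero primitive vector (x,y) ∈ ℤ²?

translate: b→1 (≡-13 mod 14), so (7,-13,12)→(7,1,6)
flip: (7,1,6)→(6,-1,7)
reduced (well bottom): (6,-1,7) with a≤c, −a<b≤a
well minimum |f| = |-6| = 6 (negative-definite)

6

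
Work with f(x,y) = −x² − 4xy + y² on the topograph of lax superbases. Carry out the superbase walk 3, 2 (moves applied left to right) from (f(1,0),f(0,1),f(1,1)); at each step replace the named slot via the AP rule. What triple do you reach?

start (-1,1,-4) = (f(1,0),f(0,1),f(1,1))
replace slot 3: 2·((-1)+1) − (-4) = 4 → (-1,1,4)
replace slot 2: 2·((-1)+4) − 1 = 5 → (-1,5,4)

-1,5,4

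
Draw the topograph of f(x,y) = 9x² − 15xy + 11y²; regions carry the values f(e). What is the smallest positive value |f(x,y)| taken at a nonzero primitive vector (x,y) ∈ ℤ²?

translate: b→3 (≡-15 mod 18), so (9,-15,11)→(9,3,5)
flip: (9,3,5)→(5,-3,9)
reduced (well bottom): (5,-3,9) with a≤c, −a<b≤a
well minimum = a = 5

5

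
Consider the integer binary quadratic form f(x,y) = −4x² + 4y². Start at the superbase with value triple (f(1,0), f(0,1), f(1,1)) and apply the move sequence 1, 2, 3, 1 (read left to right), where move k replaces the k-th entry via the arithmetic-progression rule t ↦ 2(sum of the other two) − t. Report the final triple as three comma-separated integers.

start (-4,4,0) = (f(1,0),f(0,1),f(1,1))
replace slot 1: 2·(4+0) − (-4) = 12 → (12,4,0)
replace slot 2: 2·(12+0) − 4 = 20 → (12,20,0)
replace slot 3: 2·(12+20) − 0 = 64 → (12,20,64)
replace slot 1: 2·(20+64) − 12 = 156 → (156,20,64)

156,20,64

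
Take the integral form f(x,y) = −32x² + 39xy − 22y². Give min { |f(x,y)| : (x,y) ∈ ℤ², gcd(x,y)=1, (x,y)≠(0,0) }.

translate: b→25 (≡-39 mod 64), so (32,-39,22)→(32,25,15)
flip: (32,25,15)→(15,-25,32)
translate: b→5 (≡-25 mod 30), so (15,-25,32)→(15,5,22)
reduced (well bottom): (15,5,22) with a≤c, −a<b≤a
well minimum |f| = |-15| = 15 (negative-definite)

15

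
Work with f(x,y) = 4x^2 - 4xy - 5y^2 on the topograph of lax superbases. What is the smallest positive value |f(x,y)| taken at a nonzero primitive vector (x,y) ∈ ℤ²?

descent: ρ → (-5,4,4)  [lands on river]
river: ρ → (4,4,-5)
river: ρ → (-5,6,3)
river: ρ → (3,6,-5)
closes: descent 1, river 4
min |a| on river = 3

3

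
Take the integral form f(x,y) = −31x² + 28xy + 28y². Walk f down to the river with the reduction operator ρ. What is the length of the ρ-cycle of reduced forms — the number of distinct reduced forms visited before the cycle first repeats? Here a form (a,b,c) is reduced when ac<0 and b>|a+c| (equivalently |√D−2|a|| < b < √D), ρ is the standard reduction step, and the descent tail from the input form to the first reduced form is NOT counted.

D = 4256, ⌊√D⌋ = 65
river: ρ → (28,28,-31)
river: ρ → (-31,34,25)
river: ρ → (25,16,-40)
river: ρ → (-40,64,1)
river: ρ → (1,64,-40)
river: ρ → (-40,16,25)
river: ρ → (25,34,-31)
river: ρ → (-31,28,28)
ρ-cycle length = 8 (tail of 0 descent steps not counted)

8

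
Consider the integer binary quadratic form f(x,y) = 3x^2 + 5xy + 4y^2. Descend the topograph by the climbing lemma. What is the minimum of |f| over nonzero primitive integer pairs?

translate: b→-1 (≡5 mod 6), so (3,5,4)→(3,-1,2)
flip: (3,-1,2)→(2,1,3)
reduced (well bottom): (2,1,3) with a≤c, −a<b≤a
well minimum = a = 2

2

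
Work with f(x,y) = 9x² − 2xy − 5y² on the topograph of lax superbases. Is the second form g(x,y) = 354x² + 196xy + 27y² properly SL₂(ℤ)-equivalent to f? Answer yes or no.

D₁ = 184, D₂ = 184
river cycle of f (length 12): (-5, 12, 2), (2, 12, -5), (-5, 8, 6), (6, 4, -7), (-7, 10, 3), (3, 8, -10), (-10, 12, 1), (1, 12, -10), (-10, 8, 3), (3, 10, -7), … (2 more)
river cycle of g (length 12): (2, 12, -5), (-5, 8, 6), (6, 4, -7), (-7, 10, 3), (3, 8, -10), (-10, 12, 1), (1, 12, -10), (-10, 8, 3), (3, 10, -7), (-7, 4, 6), … (2 more)
cycles coincide ⇒ equivalent

yes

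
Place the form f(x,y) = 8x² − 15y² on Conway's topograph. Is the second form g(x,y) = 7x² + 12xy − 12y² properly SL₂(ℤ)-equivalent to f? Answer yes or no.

D₁ = 480, D₂ = 480
river cycle of f (length 4): (8, 16, -7), (-7, 12, 12), (12, 12, -7), (-7, 16, 8)
river cycle of g (length 4): (-12, 12, 7), (7, 16, -8), (-8, 16, 7), (7, 12, -12)
cycles differ ⇒ inequivalent

no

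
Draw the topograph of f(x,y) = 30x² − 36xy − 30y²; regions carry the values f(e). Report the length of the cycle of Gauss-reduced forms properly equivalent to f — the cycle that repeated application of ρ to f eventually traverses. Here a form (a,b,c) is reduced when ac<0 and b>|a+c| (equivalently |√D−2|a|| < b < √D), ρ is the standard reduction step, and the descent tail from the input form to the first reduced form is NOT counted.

D = 4896, ⌊√D⌋ = 69
descent: ρ → (-30,36,30)  [lands on river]
river: ρ → (30,24,-36)
river: ρ → (-36,48,18)
river: ρ → (18,60,-18)
river: ρ → (-18,48,36)
river: ρ → (36,24,-30)
ρ-cycle length = 6 (tail of 1 descent step not counted)

6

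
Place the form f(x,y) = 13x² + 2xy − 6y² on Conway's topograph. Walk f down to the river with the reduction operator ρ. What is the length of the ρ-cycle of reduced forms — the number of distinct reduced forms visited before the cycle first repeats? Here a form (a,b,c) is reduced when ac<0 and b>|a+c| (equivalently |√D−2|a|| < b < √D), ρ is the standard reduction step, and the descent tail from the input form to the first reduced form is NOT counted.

D = 316, ⌊√D⌋ = 17
descent: ρ → (-6,10,9)  [lands on river]
river: ρ → (9,8,-7)
river: ρ → (-7,6,10)
river: ρ → (10,14,-3)
river: ρ → (-3,16,5)
river: ρ → (5,14,-6)
ρ-cycle length = 6 (tail of 1 descent step not counted)

6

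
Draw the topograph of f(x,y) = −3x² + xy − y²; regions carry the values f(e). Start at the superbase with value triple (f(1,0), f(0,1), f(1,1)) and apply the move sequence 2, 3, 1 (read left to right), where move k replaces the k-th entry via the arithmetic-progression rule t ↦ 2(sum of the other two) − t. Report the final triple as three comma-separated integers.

start (-3,-1,-3) = (f(1,0),f(0,1),f(1,1))
replace slot 2: 2·((-3)+(-3)) − (-1) = -11 → (-3,-11,-3)
replace slot 3: 2·((-3)+(-11)) − (-3) = -25 → (-3,-11,-25)
replace slot 1: 2·((-11)+(-25)) − (-3) = -69 → (-69,-11,-25)

-69,-11,-25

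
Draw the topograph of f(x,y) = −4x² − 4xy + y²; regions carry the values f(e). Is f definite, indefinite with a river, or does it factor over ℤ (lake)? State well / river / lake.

D = b²−4ac = (-4)² − 4·(-4)·1 = 32
D > 0 non-square ⇒ indefinite ⇒ periodic river

river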